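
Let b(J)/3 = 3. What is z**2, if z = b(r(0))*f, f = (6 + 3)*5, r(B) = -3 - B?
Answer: 164025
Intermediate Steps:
b(J) = 9 (b(J) = 3*3 = 9)
f = 45 (f = 9*5 = 45)
z = 405 (z = 9*45 = 405)
z**2 = 405**2 = 164025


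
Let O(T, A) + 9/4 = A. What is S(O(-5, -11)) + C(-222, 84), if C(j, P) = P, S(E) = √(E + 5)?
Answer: 84 + I*√33/2 ≈ 84.0 + 2.8723*I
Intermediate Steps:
O(T, A) = -9/4 + A
S(E) = √(5 + E)
S(O(-5, -11)) + C(-222, 84) = √(5 + (-9/4 - 11)) + 84 = √(5 - 53/4) + 84 = √(-33/4) + 84 = I*√33/2 + 84 = 84 + I*√33/2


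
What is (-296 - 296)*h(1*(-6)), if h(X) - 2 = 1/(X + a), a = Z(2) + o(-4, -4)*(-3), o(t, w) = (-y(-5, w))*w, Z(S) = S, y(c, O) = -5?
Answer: -8362/7 ≈ -1194.6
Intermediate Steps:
o(t, w) = 5*w (o(t, w) = (-1*(-5))*w = 5*w)
a = 62 (a = 2 + (5*(-4))*(-3) = 2 - 20*(-3) = 2 + 60 = 62)
h(X) = 2 + 1/(62 + X) (h(X) = 2 + 1/(X + 62) = 2 + 1/(62 + X))
(-296 - 296)*h(1*(-6)) = (-296 - 296)*((125 + 2*(1*(-6)))/(62 + 1*(-6))) = -592*(125 + 2*(-6))/(62 - 6) = -592*(125 - 12)/56 = -74*113/7 = -592*113/56 = -8362/7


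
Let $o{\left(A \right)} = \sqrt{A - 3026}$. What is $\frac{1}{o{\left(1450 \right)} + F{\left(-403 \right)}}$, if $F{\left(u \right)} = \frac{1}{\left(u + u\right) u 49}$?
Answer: $\frac{15916082}{399234945979621025} - \frac{506643332461448 i \sqrt{394}}{399234945979621025} \approx 3.9866 \cdot 10^{-11} - 0.02519 i$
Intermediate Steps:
$o{\left(A \right)} = \sqrt{-3026 + A}$
$F{\left(u \right)} = \frac{1}{98 u^{2}}$ ($F{\left(u \right)} = \frac{1}{2 u 49 u} = \frac{1}{2 u} \frac{1}{49 u} = \frac{1}{98 u^{2}}$)
$\frac{1}{o{\left(1450 \right)} + F{\left(-403 \right)}} = \frac{1}{\sqrt{-3026 + 1450} + \frac{1}{98 \cdot 162409}} = \frac{1}{\sqrt{-1576} + \frac{1}{98} \cdot \frac{1}{162409}} = \frac{1}{2 i \sqrt{394} + \frac{1}{15916082}} = \frac{1}{\frac{1}{15916082} + 2 i \sqrt{394}}$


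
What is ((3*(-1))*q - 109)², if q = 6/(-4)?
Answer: 43681/4 ≈ 10920.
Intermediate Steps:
q = -3/2 (q = 6*(-¼) = -3/2 ≈ -1.5000)
((3*(-1))*q - 109)² = ((3*(-1))*(-3/2) - 109)² = (-3*(-3/2) - 109)² = (9/2 - 109)² = (-209/2)² = 43681/4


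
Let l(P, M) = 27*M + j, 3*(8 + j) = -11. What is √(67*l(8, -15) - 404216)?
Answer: I*√3889194/3 ≈ 657.37*I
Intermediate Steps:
j = -35/3 (j = -8 + (⅓)*(-11) = -8 - 11/3 = -35/3 ≈ -11.667)
l(P, M) = -35/3 + 27*M (l(P, M) = 27*M - 35/3 = -35/3 + 27*M)
√(67*l(8, -15) - 404216) = √(67*(-35/3 + 27*(-15)) - 404216) = √(67*(-35/3 - 405) - 404216) = √(67*(-1250/3) - 404216) = √(-83750/3 - 404216) = √(-1296398/3) = I*√3889194/3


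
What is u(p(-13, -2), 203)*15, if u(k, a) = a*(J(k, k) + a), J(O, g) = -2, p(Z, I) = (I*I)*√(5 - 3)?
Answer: 612045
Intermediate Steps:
p(Z, I) = √2*I² (p(Z, I) = I²*√2 = √2*I²)
u(k, a) = a*(-2 + a)
u(p(-13, -2), 203)*15 = (203*(-2 + 203))*15 = (203*201)*15 = 40803*15 = 612045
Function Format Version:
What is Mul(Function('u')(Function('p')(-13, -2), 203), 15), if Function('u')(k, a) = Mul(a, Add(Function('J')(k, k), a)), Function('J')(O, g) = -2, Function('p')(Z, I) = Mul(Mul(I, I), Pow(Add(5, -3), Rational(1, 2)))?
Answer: 612045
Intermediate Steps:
Function('p')(Z, I) = Mul(Pow(2, Rational(1, 2)), Pow(I, 2)) (Function('p')(Z, I) = Mul(Pow(I, 2), Pow(2, Rational(1, 2))) = Mul(Pow(2, Rational(1, 2)), Pow(I, 2)))
Function('u')(k, a) = Mul(a, Add(-2, a))
Mul(Function('u')(Function('p')(-13, -2), 203), 15) = Mul(Mul(203, Add(-2, 203)), 15) = Mul(Mul(203, 201), 15) = Mul(40803, 15) = 612045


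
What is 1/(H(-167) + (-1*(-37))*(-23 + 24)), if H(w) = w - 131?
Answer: -1/261 ≈ -0.0038314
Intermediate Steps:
H(w) = -131 + w
1/(H(-167) + (-1*(-37))*(-23 + 24)) = 1/((-131 - 167) + (-1*(-37))*(-23 + 24)) = 1/(-298 + 37*1) = 1/(-298 + 37) = 1/(-261) = -1/261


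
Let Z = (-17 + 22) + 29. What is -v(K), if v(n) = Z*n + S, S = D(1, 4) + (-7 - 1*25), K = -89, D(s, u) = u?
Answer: 3054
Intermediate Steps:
Z = 34 (Z = 5 + 29 = 34)
S = -28 (S = 4 + (-7 - 1*25) = 4 + (-7 - 25) = 4 - 32 = -28)
v(n) = -28 + 34*n (v(n) = 34*n - 28 = -28 + 34*n)
-v(K) = -(-28 + 34*(-89)) = -(-28 - 3026) = -1*(-3054) = 3054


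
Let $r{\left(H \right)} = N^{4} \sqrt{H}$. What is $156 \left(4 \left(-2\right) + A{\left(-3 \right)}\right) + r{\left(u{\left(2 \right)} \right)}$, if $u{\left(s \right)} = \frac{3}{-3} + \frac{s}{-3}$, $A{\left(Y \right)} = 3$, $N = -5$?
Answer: $-780 + \frac{625 i \sqrt{15}}{3} \approx -780.0 + 806.87 i$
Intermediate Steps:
$u{\left(s \right)} = -1 - \frac{s}{3}$ ($u{\left(s \right)} = 3 \left(- \frac{1}{3}\right) + s \left(- \frac{1}{3}\right) = -1 - \frac{s}{3}$)
$r{\left(H \right)} = 625 \sqrt{H}$ ($r{\left(H \right)} = \left(-5\right)^{4} \sqrt{H} = 625 \sqrt{H}$)
$156 \left(4 \left(-2\right) + A{\left(-3 \right)}\right) + r{\left(u{\left(2 \right)} \right)} = 156 \left(4 \left(-2\right) + 3\right) + 625 \sqrt{-1 - \frac{2}{3}} = 156 \left(-8 + 3\right) + 625 \sqrt{-1 - \frac{2}{3}} = 156 \left(-5\right) + 625 \sqrt{- \frac{5}{3}} = -780 + 625 \frac{i \sqrt{15}}{3} = -780 + \frac{625 i \sqrt{15}}{3}$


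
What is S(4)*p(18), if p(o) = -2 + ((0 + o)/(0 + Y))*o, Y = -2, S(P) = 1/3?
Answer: -164/3 ≈ -54.667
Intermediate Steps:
S(P) = ⅓
p(o) = -2 - o²/2 (p(o) = -2 + ((0 + o)/(0 - 2))*o = -2 + (o/(-2))*o = -2 + (o*(-½))*o = -2 + (-o/2)*o = -2 - o²/2)
S(4)*p(18) = (-2 - ½*18²)/3 = (-2 - ½*324)/3 = (-2 - 162)/3 = (⅓)*(-164) = -164/3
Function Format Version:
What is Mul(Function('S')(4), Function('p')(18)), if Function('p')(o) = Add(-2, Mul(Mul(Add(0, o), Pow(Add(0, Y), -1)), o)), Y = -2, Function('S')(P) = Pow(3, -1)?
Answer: Rational(-164, 3) ≈ -54.667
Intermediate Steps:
Function('S')(P) = Rational(1, 3)
Function('p')(o) = Add(-2, Mul(Rational(-1, 2), Pow(o, 2))) (Function('p')(o) = Add(-2, Mul(Mul(Add(0, o), Pow(Add(0, -2), -1)), o)) = Add(-2, Mul(Mul(o, Pow(-2, -1)), o)) = Add(-2, Mul(Mul(o, Rational(-1, 2)), o)) = Add(-2, Mul(Mul(Rational(-1, 2), o), o)) = Add(-2, Mul(Rational(-1, 2), Pow(o, 2))))
Mul(Function('S')(4), Function('p')(18)) = Mul(Rational(1, 3), Add(-2, Mul(Rational(-1, 2), Pow(18, 2)))) = Mul(Rational(1, 3), Add(-2, Mul(Rational(-1, 2), 324))) = Mul(Rational(1, 3), Add(-2, -162)) = Mul(Rational(1, 3), -164) = Rational(-164, 3)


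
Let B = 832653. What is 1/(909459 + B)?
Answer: 1/1742112 ≈ 5.7402e-7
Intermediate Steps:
1/(909459 + B) = 1/(909459 + 832653) = 1/1742112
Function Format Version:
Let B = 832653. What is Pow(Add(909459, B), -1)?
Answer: Rational(1, 1742112) ≈ 5.7402e-7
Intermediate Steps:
Pow(Add(909459, B), -1) = Pow(Add(909459, 832653), -1) = Pow(1742112, -1) = Rational(1, 1742112)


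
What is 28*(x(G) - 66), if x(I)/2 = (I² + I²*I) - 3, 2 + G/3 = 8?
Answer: 342720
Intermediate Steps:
G = 18 (G = -6 + 3*8 = -6 + 24 = 18)
x(I) = -6 + 2*I² + 2*I³ (x(I) = 2*((I² + I²*I) - 3) = 2*((I² + I³) - 3) = 2*(-3 + I² + I³) = -6 + 2*I² + 2*I³)
28*(x(G) - 66) = 28*((-6 + 2*18² + 2*18³) - 66) = 28*((-6 + 2*324 + 2*5832) - 66) = 28*((-6 + 648 + 11664) - 66) = 28*(12306 - 66) = 28*12240 = 342720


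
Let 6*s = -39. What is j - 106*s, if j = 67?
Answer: 756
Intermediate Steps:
s = -13/2 (s = (⅙)*(-39) = -13/2 ≈ -6.5000)
j - 106*s = 67 - 106*(-13/2) = 67 + 689 = 756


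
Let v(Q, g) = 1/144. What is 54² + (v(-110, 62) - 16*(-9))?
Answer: 440641/144 ≈ 3060.0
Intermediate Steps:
v(Q, g) = 1/144
54² + (v(-110, 62) - 16*(-9)) = 54² + (1/144 - 16*(-9)) = 2916 + (1/144 - 1*(-144)) = 2916 + (1/144 + 144) = 2916 + 20737/144 = 440641/144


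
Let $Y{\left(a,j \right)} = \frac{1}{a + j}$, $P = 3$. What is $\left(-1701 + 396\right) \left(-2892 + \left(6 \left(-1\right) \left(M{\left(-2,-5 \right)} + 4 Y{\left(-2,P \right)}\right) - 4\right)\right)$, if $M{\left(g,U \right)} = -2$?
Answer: $3794940$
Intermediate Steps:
$\left(-1701 + 396\right) \left(-2892 + \left(6 \left(-1\right) \left(M{\left(-2,-5 \right)} + 4 Y{\left(-2,P \right)}\right) - 4\right)\right) = \left(-1701 + 396\right) \left(-2892 + \left(6 \left(-1\right) \left(-2 + \frac{4}{-2 + 3}\right) - 4\right)\right) = - 1305 \left(-2892 - \left(4 + 6 \left(-2 + \frac{4}{1}\right)\right)\right) = - 1305 \left(-2892 - \left(4 + 6 \left(-2 + 4 \cdot 1\right)\right)\right) = - 1305 \left(-2892 - \left(4 + 6 \left(-2 + 4\right)\right)\right) = - 1305 \left(-2892 - 16\right) = \left(-1305\right) \left(-2908\right) = 3794940$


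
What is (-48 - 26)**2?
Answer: 5476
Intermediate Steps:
(-48 - 26)**2 = (-74)**2 = 5476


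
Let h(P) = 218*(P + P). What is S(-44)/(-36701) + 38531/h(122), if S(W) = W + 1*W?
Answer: 1418807127/1952199592 ≈ 0.72677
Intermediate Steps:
S(W) = 2*W (S(W) = W + W = 2*W)
h(P) = 436*P (h(P) = 218*(2*P) = 436*P)
S(-44)/(-36701) + 38531/h(122) = (2*(-44))/(-36701) + 38531/((436*122)) = -88*(-1/36701) + 38531/53192 = 88/36701 + 38531*(1/53192) = 88/36701 + 38531/53192 = 1418807127/1952199592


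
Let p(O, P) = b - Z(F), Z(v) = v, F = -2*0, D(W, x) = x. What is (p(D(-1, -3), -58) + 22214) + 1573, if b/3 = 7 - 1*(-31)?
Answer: 23901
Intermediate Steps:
b = 114 (b = 3*(7 - 1*(-31)) = 3*(7 + 31) = 3*38 = 114)
F = 0
p(O, P) = 114 (p(O, P) = 114 - 1*0 = 114 + 0 = 114)
(p(D(-1, -3), -58) + 22214) + 1573 = (114 + 22214) + 1573 = 22328 + 1573 = 23901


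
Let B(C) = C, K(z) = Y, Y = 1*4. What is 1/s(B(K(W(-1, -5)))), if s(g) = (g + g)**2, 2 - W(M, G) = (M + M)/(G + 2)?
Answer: 1/64 ≈ 0.015625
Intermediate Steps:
W(M, G) = 2 - 2*M/(2 + G) (W(M, G) = 2 - (M + M)/(G + 2) = 2 - 2*M/(2 + G))
Y = 4
K(z) = 4
s(g) = 4*g**2 (s(g) = (2*g)**2 = 4*g**2)
1/s(B(K(W(-1, -5)))) = 1/(4*4**2) = 1/(4*16) = 1/64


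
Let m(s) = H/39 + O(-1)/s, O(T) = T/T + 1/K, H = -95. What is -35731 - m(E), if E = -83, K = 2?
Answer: -231306607/6474 ≈ -35729.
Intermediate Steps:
O(T) = 3/2 (O(T) = T/T + 1/2 = 1 + 1*(½) = 1 + ½ = 3/2)
m(s) = -95/39 + 3/(2*s)
-35731 - m(E) = -35731 - (117 - 190*(-83))/(78*(-83)) = -35731 - (-1)*(117 + 15770)/(78*83) = -35731 - (-1)*15887/(78*83) = -35731 - 1*(-15887/6474) = -35731 + 15887/6474 = -231306607/6474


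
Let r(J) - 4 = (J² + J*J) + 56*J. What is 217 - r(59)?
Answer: -10053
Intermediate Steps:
r(J) = 4 + 2*J² + 56*J (r(J) = 4 + ((J² + J*J) + 56*J) = 4 + ((J² + J²) + 56*J) = 4 + (2*J² + 56*J) = 4 + 2*J² + 56*J)
217 - r(59) = 217 - (4 + 2*59² + 56*59) = 217 - (4 + 2*3481 + 3304) = 217 - (4 + 6962 + 3304) = 217 - 1*10270 = 217 - 10270 = -10053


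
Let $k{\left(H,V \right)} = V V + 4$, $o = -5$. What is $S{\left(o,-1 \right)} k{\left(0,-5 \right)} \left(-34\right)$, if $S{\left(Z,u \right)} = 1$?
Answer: $-986$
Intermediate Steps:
$k{\left(H,V \right)} = 4 + V^{2}$ ($k{\left(H,V \right)} = V^{2} + 4 = 4 + V^{2}$)
$S{\left(o,-1 \right)} k{\left(0,-5 \right)} \left(-34\right) = 1 \left(4 + \left(-5\right)^{2}\right) \left(-34\right) = 1 \left(4 + 25\right) \left(-34\right) = 1 \cdot 29 \left(-34\right) = 29 \left(-34\right) = -986$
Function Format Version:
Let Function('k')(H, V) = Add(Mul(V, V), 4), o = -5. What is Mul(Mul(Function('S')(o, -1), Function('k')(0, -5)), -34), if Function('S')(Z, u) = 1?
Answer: -986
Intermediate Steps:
Function('k')(H, V) = Add(4, Pow(V, 2)) (Function('k')(H, V) = Add(Pow(V, 2), 4) = Add(4, Pow(V, 2)))
Mul(Mul(Function('S')(o, -1), Function('k')(0, -5)), -34) = Mul(Mul(1, Add(4, Pow(-5, 2))), -34) = Mul(Mul(1, Add(4, 25)), -34) = Mul(Mul(1, 29), -34) = Mul(29, -34) = -986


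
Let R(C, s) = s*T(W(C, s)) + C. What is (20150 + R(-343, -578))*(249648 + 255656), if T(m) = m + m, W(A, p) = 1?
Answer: 9424424904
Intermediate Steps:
T(m) = 2*m
R(C, s) = C + 2*s (R(C, s) = s*(2*1) + C = s*2 + C = 2*s + C = C + 2*s)
(20150 + R(-343, -578))*(249648 + 255656) = (20150 + (-343 + 2*(-578)))*(249648 + 255656) = (20150 + (-343 - 1156))*505304 = (20150 - 1499)*505304 = 18651*505304 = 9424424904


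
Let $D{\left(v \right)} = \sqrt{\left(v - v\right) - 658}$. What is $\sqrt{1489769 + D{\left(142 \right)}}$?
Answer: $\sqrt{1489769 + i \sqrt{658}} \approx 1220.6 + 0.01 i$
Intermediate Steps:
$D{\left(v \right)} = i \sqrt{658}$ ($D{\left(v \right)} = \sqrt{0 - 658} = \sqrt{-658} = i \sqrt{658}$)
$\sqrt{1489769 + D{\left(142 \right)}} = \sqrt{1489769 + i \sqrt{658}}$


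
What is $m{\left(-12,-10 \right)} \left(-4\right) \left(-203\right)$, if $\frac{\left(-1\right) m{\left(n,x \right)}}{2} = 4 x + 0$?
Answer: $64960$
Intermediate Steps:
$m{\left(n,x \right)} = - 8 x$ ($m{\left(n,x \right)} = - 2 \left(4 x + 0\right) = - 2 \cdot 4 x = - 8 x$)
$m{\left(-12,-10 \right)} \left(-4\right) \left(-203\right) = \left(-8\right) \left(-10\right) \left(-4\right) \left(-203\right) = 80 \left(-4\right) \left(-203\right) = \left(-320\right) \left(-203\right) = 64960$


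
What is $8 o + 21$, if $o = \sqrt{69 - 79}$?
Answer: $21 + 8 i \sqrt{10} \approx 21.0 + 25.298 i$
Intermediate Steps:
$o = i \sqrt{10}$ ($o = \sqrt{-10} = i \sqrt{10} \approx 3.1623 i$)
$8 o + 21 = 8 i \sqrt{10} + 21 = 21 + 8 i \sqrt{10}$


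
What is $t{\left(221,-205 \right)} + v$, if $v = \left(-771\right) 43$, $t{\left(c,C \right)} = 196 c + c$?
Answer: $10384$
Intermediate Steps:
$t{\left(c,C \right)} = 197 c$
$v = -33153$
$t{\left(221,-205 \right)} + v = 197 \cdot 221 - 33153 = 43537 - 33153 = 10384$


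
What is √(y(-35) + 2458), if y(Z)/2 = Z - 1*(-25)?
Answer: √2438 ≈ 49.376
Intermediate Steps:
y(Z) = 50 + 2*Z (y(Z) = 2*(Z - 1*(-25)) = 2*(Z + 25) = 2*(25 + Z) = 50 + 2*Z)
√(y(-35) + 2458) = √((50 + 2*(-35)) + 2458) = √((50 - 70) + 2458) = √(-20 + 2458) = √2438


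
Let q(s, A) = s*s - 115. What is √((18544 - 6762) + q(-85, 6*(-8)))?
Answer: 2*√4723 ≈ 137.45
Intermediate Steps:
q(s, A) = -115 + s² (q(s, A) = s² - 115 = -115 + s²)
√((18544 - 6762) + q(-85, 6*(-8))) = √((18544 - 6762) + (-115 + (-85)²)) = √(11782 + (-115 + 7225)) = √(11782 + 7110) = √18892 = 2*√4723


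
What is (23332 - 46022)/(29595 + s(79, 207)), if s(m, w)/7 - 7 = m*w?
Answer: -4538/28823 ≈ -0.15744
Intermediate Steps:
s(m, w) = 49 + 7*m*w (s(m, w) = 49 + 7*(m*w) = 49 + 7*m*w)
(23332 - 46022)/(29595 + s(79, 207)) = (23332 - 46022)/(29595 + (49 + 7*79*207)) = -22690/(29595 + (49 + 114471)) = -22690/(29595 + 114520) = -22690/144115 = -22690*1/144115 = -4538/28823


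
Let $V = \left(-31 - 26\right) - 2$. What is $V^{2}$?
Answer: $3481$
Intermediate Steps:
$V = -59$ ($V = -57 - 2 = -59$)
$V^{2} = \left(-59\right)^{2} = 3481$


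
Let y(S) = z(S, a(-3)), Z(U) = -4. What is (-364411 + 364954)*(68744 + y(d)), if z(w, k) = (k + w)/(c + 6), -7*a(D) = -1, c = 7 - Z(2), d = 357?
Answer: 4443388548/119 ≈ 3.7339e+7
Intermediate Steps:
c = 11 (c = 7 - 1*(-4) = 7 + 4 = 11)
a(D) = 1/7 (a(D) = -1/7*(-1) = 1/7)
z(w, k) = k/17 + w/17 (z(w, k) = (k + w)/(11 + 6) = (k + w)/17 = (k + w)*(1/17) = k/17 + w/17)
y(S) = 1/119 + S/17 (y(S) = (1/17)*(1/7) + S/17 = 1/119 + S/17)
(-364411 + 364954)*(68744 + y(d)) = (-364411 + 364954)*(68744 + (1/119 + (1/17)*357)) = 543*(68744 + (1/119 + 21)) = 543*(68744 + 2500/119) = 543*(8183036/119) = 4443388548/119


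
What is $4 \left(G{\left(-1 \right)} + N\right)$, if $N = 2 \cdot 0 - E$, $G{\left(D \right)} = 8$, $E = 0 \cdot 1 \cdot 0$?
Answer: $32$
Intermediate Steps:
$E = 0$ ($E = 0 \cdot 0 = 0$)
$N = 0$ ($N = 2 \cdot 0 - 0 = 0 + 0 = 0$)
$4 \left(G{\left(-1 \right)} + N\right) = 4 \left(8 + 0\right) = 4 \cdot 8 = 32$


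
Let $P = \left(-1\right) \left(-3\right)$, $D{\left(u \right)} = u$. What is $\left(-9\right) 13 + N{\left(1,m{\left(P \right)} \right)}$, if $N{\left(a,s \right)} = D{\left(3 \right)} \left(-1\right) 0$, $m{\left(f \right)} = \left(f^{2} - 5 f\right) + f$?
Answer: $-117$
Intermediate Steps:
$P = 3$
$m{\left(f \right)} = f^{2} - 4 f$
$N{\left(a,s \right)} = 0$ ($N{\left(a,s \right)} = 3 \left(-1\right) 0 = \left(-3\right) 0 = 0$)
$\left(-9\right) 13 + N{\left(1,m{\left(P \right)} \right)} = \left(-9\right) 13 + 0 = -117 + 0 = -117$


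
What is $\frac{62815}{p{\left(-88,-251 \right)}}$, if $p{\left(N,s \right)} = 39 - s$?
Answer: $\frac{12563}{58} \approx 216.6$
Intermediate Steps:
$\frac{62815}{p{\left(-88,-251 \right)}} = \frac{62815}{39 - -251} = \frac{62815}{39 + 251} = \frac{62815}{290} = 62815 \cdot \frac{1}{290} = \frac{12563}{58}$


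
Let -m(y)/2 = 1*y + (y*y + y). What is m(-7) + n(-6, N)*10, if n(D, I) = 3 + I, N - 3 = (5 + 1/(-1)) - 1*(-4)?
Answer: 70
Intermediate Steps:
N = 11 (N = 3 + ((5 + 1/(-1)) - 1*(-4)) = 3 + ((5 - 1) + 4) = 3 + (4 + 4) = 3 + 8 = 11)
m(y) = -4*y - 2*y² (m(y) = -2*(1*y + (y*y + y)) = -2*(y + (y² + y)) = -2*(y + (y + y²)) = -2*(y² + 2*y) = -4*y - 2*y²)
m(-7) + n(-6, N)*10 = -2*(-7)*(2 - 7) + (3 + 11)*10 = -2*(-7)*(-5) + 14*10 = -70 + 140 = 70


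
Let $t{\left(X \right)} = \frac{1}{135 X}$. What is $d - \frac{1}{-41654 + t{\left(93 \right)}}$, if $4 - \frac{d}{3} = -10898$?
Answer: $\frac{17104124994669}{522965969} \approx 32706.0$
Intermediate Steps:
$d = 32706$ ($d = 12 - -32694 = 12 + 32694 = 32706$)
$t{\left(X \right)} = \frac{1}{135 X}$
$d - \frac{1}{-41654 + t{\left(93 \right)}} = 32706 - \frac{1}{-41654 + \frac{1}{135 \cdot 93}} = 32706 - \frac{1}{-41654 + \frac{1}{135} \cdot \frac{1}{93}} = 32706 - \frac{1}{-41654 + \frac{1}{12555}} = 32706 - \frac{1}{- \frac{522965969}{12555}} = 32706 - - \frac{12555}{522965969} = 32706 + \frac{12555}{522965969} = \frac{17104124994669}{522965969}$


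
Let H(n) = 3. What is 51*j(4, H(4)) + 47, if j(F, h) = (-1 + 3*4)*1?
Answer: 608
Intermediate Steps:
j(F, h) = 11 (j(F, h) = (-1 + 12)*1 = 11*1 = 11)
51*j(4, H(4)) + 47 = 51*11 + 47 = 561 + 47 = 608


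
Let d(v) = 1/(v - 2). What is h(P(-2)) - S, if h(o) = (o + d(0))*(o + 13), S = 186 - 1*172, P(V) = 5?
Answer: 67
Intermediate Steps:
d(v) = 1/(-2 + v)
S = 14 (S = 186 - 172 = 14)
h(o) = (13 + o)*(-1/2 + o) (h(o) = (o + 1/(-2 + 0))*(o + 13) = (o + 1/(-2))*(13 + o) = (o - 1/2)*(13 + o) = (-1/2 + o)*(13 + o) = (13 + o)*(-1/2 + o))
h(P(-2)) - S = (-13/2 + 5**2 + (25/2)*5) - 1*14 = (-13/2 + 25 + 125/2) - 14 = 81 - 14 = 67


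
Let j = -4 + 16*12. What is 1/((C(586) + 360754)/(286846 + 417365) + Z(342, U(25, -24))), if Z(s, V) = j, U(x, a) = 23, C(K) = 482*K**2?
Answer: 234737/99423098 ≈ 0.0023610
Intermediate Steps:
j = 188 (j = -4 + 192 = 188)
Z(s, V) = 188
1/((C(586) + 360754)/(286846 + 417365) + Z(342, U(25, -24))) = 1/((482*586**2 + 360754)/(286846 + 417365) + 188) = 1/((482*343396 + 360754)/704211 + 188) = 1/((165516872 + 360754)*(1/704211) + 188) = 1/(165877626*(1/704211) + 188) = 1/(55292542/234737 + 188) = 1/(99423098/234737) = 234737/99423098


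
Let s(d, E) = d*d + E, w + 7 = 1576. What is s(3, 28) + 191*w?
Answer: 299716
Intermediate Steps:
w = 1569 (w = -7 + 1576 = 1569)
s(d, E) = E + d**2 (s(d, E) = d**2 + E = E + d**2)
s(3, 28) + 191*w = (28 + 3**2) + 191*1569 = (28 + 9) + 299679 = 37 + 299679 = 299716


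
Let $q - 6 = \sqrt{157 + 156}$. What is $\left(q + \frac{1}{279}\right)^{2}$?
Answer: $\frac{27169858}{77841} + \frac{3350 \sqrt{313}}{279} \approx 561.47$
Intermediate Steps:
$q = 6 + \sqrt{313}$ ($q = 6 + \sqrt{157 + 156} = 6 + \sqrt{313} \approx 23.692$)
$\left(q + \frac{1}{279}\right)^{2} = \left(\left(6 + \sqrt{313}\right) + \frac{1}{279}\right)^{2} = \left(\frac{1675}{279} + \sqrt{313}\right)^{2}$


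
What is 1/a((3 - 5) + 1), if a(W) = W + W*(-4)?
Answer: ⅓ ≈ 0.33333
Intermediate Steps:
a(W) = -3*W (a(W) = W - 4*W = -3*W)
1/a((3 - 5) + 1) = 1/(-3*((3 - 5) + 1)) = 1/(-3*(-2 + 1)) = 1/(-3*(-1)) = 1/3 = ⅓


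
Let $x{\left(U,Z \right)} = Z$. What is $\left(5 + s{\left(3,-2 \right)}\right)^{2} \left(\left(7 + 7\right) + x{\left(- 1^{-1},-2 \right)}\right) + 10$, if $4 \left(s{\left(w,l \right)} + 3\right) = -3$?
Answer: $\frac{115}{4} \approx 28.75$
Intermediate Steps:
$s{\left(w,l \right)} = - \frac{15}{4}$ ($s{\left(w,l \right)} = -3 + \frac{1}{4} \left(-3\right) = -3 - \frac{3}{4} = - \frac{15}{4}$)
$\left(5 + s{\left(3,-2 \right)}\right)^{2} \left(\left(7 + 7\right) + x{\left(- 1^{-1},-2 \right)}\right) + 10 = \left(5 - \frac{15}{4}\right)^{2} \left(\left(7 + 7\right) - 2\right) + 10 = \left(\frac{5}{4}\right)^{2} \left(14 - 2\right) + 10 = \frac{25}{16} \cdot 12 + 10 = \frac{75}{4} + 10 = \frac{115}{4}$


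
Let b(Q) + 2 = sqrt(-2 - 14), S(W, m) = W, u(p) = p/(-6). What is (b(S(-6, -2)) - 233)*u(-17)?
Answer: -3995/6 + 34*I/3 ≈ -665.83 + 11.333*I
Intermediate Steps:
u(p) = -p/6 (u(p) = p*(-1/6) = -p/6)
b(Q) = -2 + 4*I (b(Q) = -2 + sqrt(-2 - 14) = -2 + sqrt(-16) = -2 + 4*I)
(b(S(-6, -2)) - 233)*u(-17) = ((-2 + 4*I) - 233)*(-1/6*(-17)) = (-235 + 4*I)*(17/6) = -3995/6 + 34*I/3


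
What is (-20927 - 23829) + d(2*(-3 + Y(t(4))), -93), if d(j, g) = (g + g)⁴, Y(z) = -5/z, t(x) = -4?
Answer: 1196838460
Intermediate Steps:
d(j, g) = 16*g⁴ (d(j, g) = (2*g)⁴ = 16*g⁴)
(-20927 - 23829) + d(2*(-3 + Y(t(4))), -93) = (-20927 - 23829) + 16*(-93)⁴ = -44756 + 16*74805201 = -44756 + 1196883216 = 1196838460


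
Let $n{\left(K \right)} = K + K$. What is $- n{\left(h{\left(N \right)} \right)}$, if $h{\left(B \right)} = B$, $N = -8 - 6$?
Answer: $28$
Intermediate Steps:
$N = -14$
$n{\left(K \right)} = 2 K$
$- n{\left(h{\left(N \right)} \right)} = - 2 \left(-14\right) = \left(-1\right) \left(-28\right) = 28$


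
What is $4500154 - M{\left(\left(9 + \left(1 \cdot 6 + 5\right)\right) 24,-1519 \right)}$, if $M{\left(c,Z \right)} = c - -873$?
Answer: $4498801$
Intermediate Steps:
$M{\left(c,Z \right)} = 873 + c$ ($M{\left(c,Z \right)} = c + 873 = 873 + c$)
$4500154 - M{\left(\left(9 + \left(1 \cdot 6 + 5\right)\right) 24,-1519 \right)} = 4500154 - \left(873 + \left(9 + \left(1 \cdot 6 + 5\right)\right) 24\right) = 4500154 - \left(873 + \left(9 + \left(6 + 5\right)\right) 24\right) = 4500154 - \left(873 + \left(9 + 11\right) 24\right) = 4500154 - \left(873 + 20 \cdot 24\right) = 4500154 - \left(873 + 480\right) = 4500154 - 1353 = 4498801$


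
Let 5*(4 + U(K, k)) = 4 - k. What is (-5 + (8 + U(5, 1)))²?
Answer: 4/25 ≈ 0.16000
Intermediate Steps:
U(K, k) = -16/5 - k/5 (U(K, k) = -4 + (4 - k)/5 = -4 + (⅘ - k/5) = -16/5 - k/5)
(-5 + (8 + U(5, 1)))² = (-5 + (8 + (-16/5 - ⅕*1)))² = (-5 + (8 + (-16/5 - ⅕)))² = (-5 + (8 - 17/5))² = (-5 + 23/5)² = (-⅖)² = 4/25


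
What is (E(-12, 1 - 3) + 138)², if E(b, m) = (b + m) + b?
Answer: 12544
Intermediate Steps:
E(b, m) = m + 2*b
(E(-12, 1 - 3) + 138)² = (((1 - 3) + 2*(-12)) + 138)² = ((-2 - 24) + 138)² = (-26 + 138)² = 112² = 12544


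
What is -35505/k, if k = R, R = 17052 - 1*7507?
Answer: -7101/1909 ≈ -3.7197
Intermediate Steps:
R = 9545 (R = 17052 - 7507 = 9545)
k = 9545
-35505/k = -35505/9545 = -35505*1/9545 = -7101/1909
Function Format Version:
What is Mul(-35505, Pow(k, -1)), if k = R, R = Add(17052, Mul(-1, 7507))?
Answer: Rational(-7101, 1909) ≈ -3.7197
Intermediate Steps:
R = 9545 (R = Add(17052, -7507) = 9545)
k = 9545
Mul(-35505, Pow(k, -1)) = Mul(-35505, Pow(9545, -1)) = Mul(-35505, Rational(1, 9545)) = Rational(-7101, 1909)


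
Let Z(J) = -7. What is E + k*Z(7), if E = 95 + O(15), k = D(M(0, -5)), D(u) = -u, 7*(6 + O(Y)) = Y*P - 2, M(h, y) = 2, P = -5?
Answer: 92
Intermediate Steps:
O(Y) = -44/7 - 5*Y/7 (O(Y) = -6 + (Y*(-5) - 2)/7 = -6 + (-5*Y - 2)/7 = -6 + (-2 - 5*Y)/7 = -6 + (-2/7 - 5*Y/7) = -44/7 - 5*Y/7)
k = -2 (k = -1*2 = -2)
E = 78 (E = 95 + (-44/7 - 5/7*15) = 95 + (-44/7 - 75/7) = 95 - 17 = 78)
E + k*Z(7) = 78 - 2*(-7) = 78 + 14 = 92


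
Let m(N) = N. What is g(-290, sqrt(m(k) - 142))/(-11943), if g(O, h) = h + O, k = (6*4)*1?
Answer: 290/11943 - I*sqrt(118)/11943 ≈ 0.024282 - 0.00090955*I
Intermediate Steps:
k = 24 (k = 24*1 = 24)
g(O, h) = O + h
g(-290, sqrt(m(k) - 142))/(-11943) = (-290 + sqrt(24 - 142))/(-11943) = (-290 + sqrt(-118))*(-1/11943) = (-290 + I*sqrt(118))*(-1/11943) = 290/11943 - I*sqrt(118)/11943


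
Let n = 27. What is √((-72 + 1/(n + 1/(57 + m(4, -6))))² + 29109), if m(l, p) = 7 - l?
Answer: √90095690973/1621 ≈ 185.17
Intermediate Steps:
√((-72 + 1/(n + 1/(57 + m(4, -6))))² + 29109) = √((-72 + 1/(27 + 1/(57 + (7 - 1*4))))² + 29109) = √((-72 + 1/(27 + 1/(57 + (7 - 4))))² + 29109) = √((-72 + 1/(27 + 1/(57 + 3)))² + 29109) = √((-72 + 1/(27 + 1/60))² + 29109) = √((-72 + 1/(1621/60))² + 29109) = √((-72 + 60/1621)² + 29109) = √((-116652/1621)² + 29109) = √(13607689104/2627641 + 29109) = √(90095690973/2627641) = √90095690973/1621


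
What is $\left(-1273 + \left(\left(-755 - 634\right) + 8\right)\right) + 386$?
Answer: $-2268$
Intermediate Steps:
$\left(-1273 + \left(\left(-755 - 634\right) + 8\right)\right) + 386 = \left(-1273 + \left(-1389 + 8\right)\right) + 386 = \left(-1273 - 1381\right) + 386 = -2654 + 386 = -2268$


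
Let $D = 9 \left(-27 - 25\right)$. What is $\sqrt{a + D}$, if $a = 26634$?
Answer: $7 \sqrt{534} \approx 161.76$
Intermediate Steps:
$D = -468$ ($D = 9 \left(-52\right) = -468$)
$\sqrt{a + D} = \sqrt{26634 - 468} = \sqrt{26166} = 7 \sqrt{534}$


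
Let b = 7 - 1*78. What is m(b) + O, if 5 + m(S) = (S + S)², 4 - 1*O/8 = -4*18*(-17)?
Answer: 10399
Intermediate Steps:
b = -71 (b = 7 - 78 = -71)
O = -9760 (O = 32 - 8*(-4*18)*(-17) = 32 - (-576)*(-17) = 32 - 8*1224 = 32 - 9792 = -9760)
m(S) = -5 + 4*S² (m(S) = -5 + (S + S)² = -5 + (2*S)² = -5 + 4*S²)
m(b) + O = (-5 + 4*(-71)²) - 9760 = (-5 + 4*5041) - 9760 = (-5 + 20164) - 9760 = 20159 - 9760 = 10399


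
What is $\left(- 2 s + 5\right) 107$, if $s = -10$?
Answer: $2675$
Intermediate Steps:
$\left(- 2 s + 5\right) 107 = \left(\left(-2\right) \left(-10\right) + 5\right) 107 = \left(20 + 5\right) 107 = 25 \cdot 107 = 2675$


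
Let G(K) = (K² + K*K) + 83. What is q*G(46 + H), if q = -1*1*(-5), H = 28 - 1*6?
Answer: 46655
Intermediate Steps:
H = 22 (H = 28 - 6 = 22)
G(K) = 83 + 2*K² (G(K) = (K² + K²) + 83 = 2*K² + 83 = 83 + 2*K²)
q = 5 (q = -1*(-5) = 5)
q*G(46 + H) = 5*(83 + 2*(46 + 22)²) = 5*(83 + 2*68²) = 5*(83 + 2*4624) = 5*(83 + 9248) = 5*9331 = 46655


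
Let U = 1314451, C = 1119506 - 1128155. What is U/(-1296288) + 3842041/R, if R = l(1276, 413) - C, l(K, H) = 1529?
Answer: 354786654395/942401376 ≈ 376.47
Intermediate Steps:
C = -8649
R = 10178 (R = 1529 - 1*(-8649) = 1529 + 8649 = 10178)
U/(-1296288) + 3842041/R = 1314451/(-1296288) + 3842041/10178 = 1314451*(-1/1296288) + 3842041*(1/10178) = -1314451/1296288 + 548863/1454 = 354786654395/942401376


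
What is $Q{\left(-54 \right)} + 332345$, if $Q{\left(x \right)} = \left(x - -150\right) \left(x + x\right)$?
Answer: $321977$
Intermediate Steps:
$Q{\left(x \right)} = 2 x \left(150 + x\right)$ ($Q{\left(x \right)} = \left(x + \left(-149 + 299\right)\right) 2 x = \left(x + 150\right) 2 x = \left(150 + x\right) 2 x = 2 x \left(150 + x\right)$)
$Q{\left(-54 \right)} + 332345 = 2 \left(-54\right) \left(150 - 54\right) + 332345 = 2 \left(-54\right) 96 + 332345 = -10368 + 332345 = 321977$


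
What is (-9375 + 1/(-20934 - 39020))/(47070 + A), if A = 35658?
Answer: -562068751/4959874512 ≈ -0.11332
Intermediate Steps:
(-9375 + 1/(-20934 - 39020))/(47070 + A) = (-9375 + 1/(-20934 - 39020))/(47070 + 35658) = (-9375 + 1/(-59954))/82728 = (-9375 - 1/59954)*(1/82728) = -562068751/59954*1/82728 = -562068751/4959874512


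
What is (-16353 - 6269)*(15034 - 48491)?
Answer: 756864254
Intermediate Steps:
(-16353 - 6269)*(15034 - 48491) = -22622*(-33457) = 756864254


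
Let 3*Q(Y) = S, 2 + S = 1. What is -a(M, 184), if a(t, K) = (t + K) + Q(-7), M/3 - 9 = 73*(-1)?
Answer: 25/3 ≈ 8.3333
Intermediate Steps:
S = -1 (S = -2 + 1 = -1)
Q(Y) = -1/3 (Q(Y) = (1/3)*(-1) = -1/3)
M = -192 (M = 27 + 3*(73*(-1)) = 27 + 3*(-73) = 27 - 219 = -192)
a(t, K) = -1/3 + K + t (a(t, K) = (t + K) - 1/3 = (K + t) - 1/3 = -1/3 + K + t)
-a(M, 184) = -(-1/3 + 184 - 192) = -1*(-25/3) = 25/3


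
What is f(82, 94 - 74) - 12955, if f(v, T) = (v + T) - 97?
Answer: -12950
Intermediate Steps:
f(v, T) = -97 + T + v (f(v, T) = (T + v) - 97 = -97 + T + v)
f(82, 94 - 74) - 12955 = (-97 + (94 - 74) + 82) - 12955 = (-97 + 20 + 82) - 12955 = 5 - 12955 = -12950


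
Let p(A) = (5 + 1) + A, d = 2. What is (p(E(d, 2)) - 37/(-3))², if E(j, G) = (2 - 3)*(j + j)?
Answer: 1849/9 ≈ 205.44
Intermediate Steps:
E(j, G) = -2*j
p(A) = 6 + A
(p(E(d, 2)) - 37/(-3))² = ((6 - 2*2) - 37/(-3))² = ((6 - 4) - 37*(-⅓))² = (2 + 37/3)² = (43/3)² = 1849/9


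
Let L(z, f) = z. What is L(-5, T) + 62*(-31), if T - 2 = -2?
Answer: -1927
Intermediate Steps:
T = 0 (T = 2 - 2 = 0)
L(-5, T) + 62*(-31) = -5 + 62*(-31) = -5 - 1922 = -1927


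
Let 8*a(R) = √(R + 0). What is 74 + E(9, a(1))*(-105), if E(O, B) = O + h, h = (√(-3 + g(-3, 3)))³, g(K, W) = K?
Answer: -871 + 630*I*√6 ≈ -871.0 + 1543.2*I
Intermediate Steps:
a(R) = √R/8 (a(R) = √(R + 0)/8 = √R/8)
h = -6*I*√6 (h = (√(-3 - 3))³ = (√(-6))³ = (I*√6)³ = -6*I*√6 ≈ -14.697*I)
E(O, B) = O - 6*I*√6
74 + E(9, a(1))*(-105) = 74 + (9 - 6*I*√6)*(-105) = 74 + (-945 + 630*I*√6) = -871 + 630*I*√6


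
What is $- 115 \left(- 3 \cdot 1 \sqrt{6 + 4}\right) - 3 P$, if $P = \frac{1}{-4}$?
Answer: $\frac{3}{4} + 345 \sqrt{10} \approx 1091.7$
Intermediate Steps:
$P = - \frac{1}{4} \approx -0.25$
$- 115 \left(- 3 \cdot 1 \sqrt{6 + 4}\right) - 3 P = - 115 \left(- 3 \cdot 1 \sqrt{6 + 4}\right) - - \frac{3}{4} = - 115 \left(- 3 \sqrt{10}\right) + \frac{3}{4} = 345 \sqrt{10} + \frac{3}{4} = \frac{3}{4} + 345 \sqrt{10}$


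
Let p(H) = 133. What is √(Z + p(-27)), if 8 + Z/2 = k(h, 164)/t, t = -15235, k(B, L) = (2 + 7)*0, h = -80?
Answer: 3*√13 ≈ 10.817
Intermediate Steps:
k(B, L) = 0 (k(B, L) = 9*0 = 0)
Z = -16 (Z = -16 + 2*(0/(-15235)) = -16 + 2*(0*(-1/15235)) = -16 + 2*0 = -16 + 0 = -16)
√(Z + p(-27)) = √(-16 + 133) = √117 = 3*√13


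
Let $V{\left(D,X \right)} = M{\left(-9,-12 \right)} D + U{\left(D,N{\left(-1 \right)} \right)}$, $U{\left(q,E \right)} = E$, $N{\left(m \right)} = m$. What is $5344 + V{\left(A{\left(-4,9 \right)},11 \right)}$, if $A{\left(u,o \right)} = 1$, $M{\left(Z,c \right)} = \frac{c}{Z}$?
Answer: $\frac{16033}{3} \approx 5344.3$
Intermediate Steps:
$V{\left(D,X \right)} = -1 + \frac{4 D}{3}$ ($V{\left(D,X \right)} = - \frac{12}{-9} D - 1 = \left(-12\right) \left(- \frac{1}{9}\right) D - 1 = \frac{4 D}{3} - 1 = -1 + \frac{4 D}{3}$)
$5344 + V{\left(A{\left(-4,9 \right)},11 \right)} = 5344 + \left(-1 + \frac{4}{3} \cdot 1\right) = 5344 + \left(-1 + \frac{4}{3}\right) = 5344 + \frac{1}{3} = \frac{16033}{3}$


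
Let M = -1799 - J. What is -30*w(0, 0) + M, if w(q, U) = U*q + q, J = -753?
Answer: -1046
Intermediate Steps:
M = -1046 (M = -1799 - 1*(-753) = -1799 + 753 = -1046)
w(q, U) = q + U*q
-30*w(0, 0) + M = -0*(1 + 0) - 1046 = -0 - 1046 = -30*0 - 1046 = 0 - 1046 = -1046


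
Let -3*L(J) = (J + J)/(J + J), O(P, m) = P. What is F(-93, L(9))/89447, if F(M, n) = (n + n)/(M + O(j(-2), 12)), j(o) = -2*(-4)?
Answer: 2/22808985 ≈ 8.7685e-8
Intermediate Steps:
j(o) = 8
L(J) = -⅓ (L(J) = -(J + J)/(3*(J + J)) = -2*J/(3*(2*J)) = -2*J*1/(2*J)/3 = -⅓*1 = -⅓)
F(M, n) = 2*n/(8 + M) (F(M, n) = (n + n)/(M + 8) = (2*n)/(8 + M) = 2*n/(8 + M))
F(-93, L(9))/89447 = (2*(-⅓)/(8 - 93))/89447 = (2*(-⅓)/(-85))*(1/89447) = (2*(-⅓)*(-1/85))*(1/89447) = (2/255)*(1/89447) = 2/22808985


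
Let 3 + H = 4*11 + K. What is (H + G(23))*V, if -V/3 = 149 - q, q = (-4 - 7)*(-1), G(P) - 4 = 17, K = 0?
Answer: -25668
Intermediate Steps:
G(P) = 21 (G(P) = 4 + 17 = 21)
H = 41 (H = -3 + (4*11 + 0) = -3 + (44 + 0) = -3 + 44 = 41)
q = 11 (q = -11*(-1) = 11)
V = -414 (V = -3*(149 - 1*11) = -3*(149 - 11) = -3*138 = -414)
(H + G(23))*V = (41 + 21)*(-414) = 62*(-414) = -25668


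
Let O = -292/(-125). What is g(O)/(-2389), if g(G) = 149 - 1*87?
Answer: -62/2389 ≈ -0.025952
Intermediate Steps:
O = 292/125 (O = -292*(-1/125) = 292/125 ≈ 2.3360)
g(G) = 62 (g(G) = 149 - 87 = 62)
g(O)/(-2389) = 62/(-2389) = 62*(-1/2389) = -62/2389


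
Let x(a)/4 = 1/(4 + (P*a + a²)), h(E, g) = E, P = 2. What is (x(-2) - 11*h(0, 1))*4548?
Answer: 4548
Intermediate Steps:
x(a) = 4/(4 + a² + 2*a) (x(a) = 4/(4 + (2*a + a²)) = 4/(4 + (a² + 2*a)) = 4/(4 + a² + 2*a))
(x(-2) - 11*h(0, 1))*4548 = (4/(4 + (-2)² + 2*(-2)) - 11*0)*4548 = (4/(4 + 4 - 4) + 0)*4548 = (4/4 + 0)*4548 = (4*(¼) + 0)*4548 = (1 + 0)*4548 = 1*4548 = 4548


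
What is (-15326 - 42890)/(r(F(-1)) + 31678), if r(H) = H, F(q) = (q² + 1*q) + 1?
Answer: -58216/31679 ≈ -1.8377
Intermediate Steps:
F(q) = 1 + q + q² (F(q) = (q² + q) + 1 = (q + q²) + 1 = 1 + q + q²)
(-15326 - 42890)/(r(F(-1)) + 31678) = (-15326 - 42890)/((1 - 1 + (-1)²) + 31678) = -58216/((1 - 1 + 1) + 31678) = -58216/(1 + 31678) = -58216/31679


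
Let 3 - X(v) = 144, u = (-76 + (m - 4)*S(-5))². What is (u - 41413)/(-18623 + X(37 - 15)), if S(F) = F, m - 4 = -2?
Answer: 37057/18764 ≈ 1.9749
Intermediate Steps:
m = 2 (m = 4 - 2 = 2)
u = 4356 (u = (-76 + (2 - 4)*(-5))² = (-76 - 2*(-5))² = (-76 + 10)² = (-66)² = 4356)
X(v) = -141 (X(v) = 3 - 1*144 = 3 - 144 = -141)
(u - 41413)/(-18623 + X(37 - 15)) = (4356 - 41413)/(-18623 - 141) = -37057/(-18764) = -37057*(-1/18764) = 37057/18764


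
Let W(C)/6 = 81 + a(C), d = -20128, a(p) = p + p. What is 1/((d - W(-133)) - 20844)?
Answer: -1/39862 ≈ -2.5087e-5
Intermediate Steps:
a(p) = 2*p
W(C) = 486 + 12*C (W(C) = 6*(81 + 2*C) = 486 + 12*C)
1/((d - W(-133)) - 20844) = 1/((-20128 - (486 + 12*(-133))) - 20844) = 1/((-20128 - (486 - 1596)) - 20844) = 1/((-20128 - 1*(-1110)) - 20844) = 1/((-20128 + 1110) - 20844) = 1/(-19018 - 20844) = 1/(-39862) = -1/39862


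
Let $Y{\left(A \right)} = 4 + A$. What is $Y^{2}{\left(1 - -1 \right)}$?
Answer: $36$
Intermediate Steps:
$Y^{2}{\left(1 - -1 \right)} = \left(4 + \left(1 - -1\right)\right)^{2} = \left(4 + \left(1 + 1\right)\right)^{2} = \left(4 + 2\right)^{2} = 6^{2} = 36$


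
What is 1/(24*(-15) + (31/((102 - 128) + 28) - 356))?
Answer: -2/1401 ≈ -0.0014276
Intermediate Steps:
1/(24*(-15) + (31/((102 - 128) + 28) - 356)) = 1/(-360 + (31/(-26 + 28) - 356)) = 1/(-360 + (31/2 - 356)) = 1/(-360 - 681/2) = 1/(-1401/2) = -2/1401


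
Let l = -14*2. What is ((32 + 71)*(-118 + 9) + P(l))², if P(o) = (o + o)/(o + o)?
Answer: 126023076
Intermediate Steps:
l = -28
P(o) = 1 (P(o) = (2*o)/((2*o)) = (2*o)*(1/(2*o)) = 1)
((32 + 71)*(-118 + 9) + P(l))² = ((32 + 71)*(-118 + 9) + 1)² = (103*(-109) + 1)² = (-11227 + 1)² = (-11226)² = 126023076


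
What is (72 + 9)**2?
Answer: 6561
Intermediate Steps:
(72 + 9)**2 = 81**2 = 6561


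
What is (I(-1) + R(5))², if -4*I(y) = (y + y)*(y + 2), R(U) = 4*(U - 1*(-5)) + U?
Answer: 8281/4 ≈ 2070.3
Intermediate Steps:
R(U) = 20 + 5*U (R(U) = 4*(U + 5) + U = 4*(5 + U) + U = (20 + 4*U) + U = 20 + 5*U)
I(y) = -y*(2 + y)/2 (I(y) = -(y + y)*(y + 2)/4 = -2*y*(2 + y)/4 = -y*(2 + y)/2)
(I(-1) + R(5))² = (-½*(-1)*(2 - 1) + (20 + 5*5))² = (-½*(-1)*1 + (20 + 25))² = (½ + 45)² = (91/2)² = 8281/4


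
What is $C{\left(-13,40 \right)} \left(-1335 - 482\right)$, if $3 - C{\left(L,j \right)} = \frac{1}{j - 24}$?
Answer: $- \frac{85399}{16} \approx -5337.4$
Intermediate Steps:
$C{\left(L,j \right)} = 3 - \frac{1}{-24 + j}$ ($C{\left(L,j \right)} = 3 - \frac{1}{j - 24} = 3 - \frac{1}{-24 + j}$)
$C{\left(-13,40 \right)} \left(-1335 - 482\right) = \frac{-73 + 3 \cdot 40}{-24 + 40} \left(-1335 - 482\right) = \frac{-73 + 120}{16} \left(-1817\right) = \frac{1}{16} \cdot 47 \left(-1817\right) = \frac{47}{16} \left(-1817\right) = - \frac{85399}{16}$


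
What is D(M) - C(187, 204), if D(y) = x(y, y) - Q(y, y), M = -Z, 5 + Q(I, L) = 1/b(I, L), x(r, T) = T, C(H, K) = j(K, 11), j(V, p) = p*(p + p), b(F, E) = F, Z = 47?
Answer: -13347/47 ≈ -283.98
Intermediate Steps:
j(V, p) = 2*p² (j(V, p) = p*(2*p) = 2*p²)
C(H, K) = 242 (C(H, K) = 2*11² = 2*121 = 242)
Q(I, L) = -5 + 1/I
M = -47 (M = -1*47 = -47)
D(y) = 5 + y - 1/y (D(y) = y - (-5 + 1/y) = y + (5 - 1/y) = 5 + y - 1/y)
D(M) - C(187, 204) = (5 - 47 - 1/(-47)) - 1*242 = (5 - 47 - 1*(-1/47)) - 242 = (5 - 47 + 1/47) - 242 = -1973/47 - 242 = -13347/47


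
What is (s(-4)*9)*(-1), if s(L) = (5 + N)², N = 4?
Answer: -729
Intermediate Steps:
s(L) = 81 (s(L) = (5 + 4)² = 9² = 81)
(s(-4)*9)*(-1) = (81*9)*(-1) = 729*(-1) = -729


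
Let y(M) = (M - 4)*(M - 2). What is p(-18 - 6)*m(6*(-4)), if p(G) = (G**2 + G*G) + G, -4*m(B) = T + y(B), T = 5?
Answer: -206706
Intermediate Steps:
y(M) = (-4 + M)*(-2 + M)
m(B) = -13/4 - B**2/4 + 3*B/2 (m(B) = -(5 + (8 + B**2 - 6*B))/4 = -(13 + B**2 - 6*B)/4 = -13/4 - B**2/4 + 3*B/2)
p(G) = G + 2*G**2 (p(G) = (G**2 + G**2) + G = 2*G**2 + G = G + 2*G**2)
p(-18 - 6)*m(6*(-4)) = ((-18 - 6)*(1 + 2*(-18 - 6)))*(-13/4 - (6*(-4))**2/4 + 3*(6*(-4))/2) = (-24*(1 + 2*(-24)))*(-13/4 - 1/4*(-24)**2 + (3/2)*(-24)) = (-24*(1 - 48))*(-13/4 - 1/4*576 - 36) = (-24*(-47))*(-13/4 - 144 - 36) = 1128*(-733/4) = -206706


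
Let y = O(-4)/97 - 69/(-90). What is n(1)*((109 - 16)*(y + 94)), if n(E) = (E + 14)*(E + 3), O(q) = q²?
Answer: 51382686/97 ≈ 5.2972e+5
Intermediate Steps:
y = 2711/2910 (y = (-4)²/97 - 69/(-90) = 16*(1/97) - 69*(-1/90) = 16/97 + 23/30 = 2711/2910 ≈ 0.93161)
n(E) = (3 + E)*(14 + E) (n(E) = (14 + E)*(3 + E) = (3 + E)*(14 + E))
n(1)*((109 - 16)*(y + 94)) = (42 + 1² + 17*1)*((109 - 16)*(2711/2910 + 94)) = (42 + 1 + 17)*(93*(276251/2910)) = 60*(8563781/970) = 51382686/97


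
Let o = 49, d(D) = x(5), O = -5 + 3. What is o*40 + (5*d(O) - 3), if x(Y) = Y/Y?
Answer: 1962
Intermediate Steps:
x(Y) = 1
O = -2
d(D) = 1
o*40 + (5*d(O) - 3) = 49*40 + (5*1 - 3) = 1960 + (5 - 3) = 1960 + 2 = 1962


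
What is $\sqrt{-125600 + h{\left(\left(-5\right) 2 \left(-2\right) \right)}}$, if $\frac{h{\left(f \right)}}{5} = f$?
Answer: $10 i \sqrt{1255} \approx 354.26 i$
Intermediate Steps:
$h{\left(f \right)} = 5 f$
$\sqrt{-125600 + h{\left(\left(-5\right) 2 \left(-2\right) \right)}} = \sqrt{-125600 + 5 \left(-5\right) 2 \left(-2\right)} = \sqrt{-125600 + 5 \left(\left(-10\right) \left(-2\right)\right)} = \sqrt{-125600 + 5 \cdot 20} = \sqrt{-125600 + 100} = \sqrt{-125500} = 10 i \sqrt{1255}$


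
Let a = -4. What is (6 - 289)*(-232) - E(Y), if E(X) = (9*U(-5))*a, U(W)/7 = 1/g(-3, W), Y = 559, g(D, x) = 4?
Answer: 65719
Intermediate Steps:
U(W) = 7/4
E(X) = -63 (E(X) = (9*(7/4))*(-4) = (63/4)*(-4) = -63)
(6 - 289)*(-232) - E(Y) = (6 - 289)*(-232) - 1*(-63) = -283*(-232) + 63 = 65656 + 63 = 65719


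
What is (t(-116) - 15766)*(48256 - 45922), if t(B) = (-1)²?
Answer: -36795510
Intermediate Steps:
t(B) = 1
(t(-116) - 15766)*(48256 - 45922) = (1 - 15766)*(48256 - 45922) = -15765*2334 = -36795510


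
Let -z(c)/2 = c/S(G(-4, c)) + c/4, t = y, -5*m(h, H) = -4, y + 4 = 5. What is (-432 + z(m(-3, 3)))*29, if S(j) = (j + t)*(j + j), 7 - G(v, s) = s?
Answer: -17493467/1395 ≈ -12540.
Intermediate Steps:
y = 1 (y = -4 + 5 = 1)
m(h, H) = ⅘ (m(h, H) = -⅕*(-4) = ⅘)
t = 1
G(v, s) = 7 - s
S(j) = 2*j*(1 + j) (S(j) = (j + 1)*(j + j) = (1 + j)*(2*j) = 2*j*(1 + j))
z(c) = -c/2 - c/((7 - c)*(8 - c)) (z(c) = -2*(c/((2*(7 - c)*(1 + (7 - c)))) + c/4) = -2*(c/((2*(7 - c)*(8 - c))) + c*(¼)) = -2*(c*(1/(2*(7 - c)*(8 - c))) + c/4) = -2*(c/(2*(7 - c)*(8 - c)) + c/4) = -2*(c/4 + c/(2*(7 - c)*(8 - c))) = -c/2 - c/((7 - c)*(8 - c)))
(-432 + z(m(-3, 3)))*29 = (-432 + (½)*(⅘)*(-2 - (-8 + ⅘)*(-7 + ⅘))/((-8 + ⅘)*(-7 + ⅘)))*29 = (-432 + (½)*(⅘)*(-2 - 1*(-36/5)*(-31/5))/(-36/5*(-31/5)))*29 = (-432 + (½)*(⅘)*(-5/36)*(-5/31)*(-2 - 1116/25))*29 = (-432 + (½)*(⅘)*(-5/36)*(-5/31)*(-1166/25))*29 = (-432 - 583/1395)*29 = -603223/1395*29 = -17493467/1395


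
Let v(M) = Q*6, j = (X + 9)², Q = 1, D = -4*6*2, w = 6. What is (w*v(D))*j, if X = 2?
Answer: 4356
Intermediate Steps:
D = -48 (D = -24*2 = -48)
j = 121 (j = (2 + 9)² = 11² = 121)
v(M) = 6 (v(M) = 1*6 = 6)
(w*v(D))*j = (6*6)*121 = 36*121 = 4356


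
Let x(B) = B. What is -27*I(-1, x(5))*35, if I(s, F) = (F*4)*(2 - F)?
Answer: 56700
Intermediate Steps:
I(s, F) = 4*F*(2 - F) (I(s, F) = (4*F)*(2 - F) = 4*F*(2 - F))
-27*I(-1, x(5))*35 = -108*5*(2 - 1*5)*35 = -108*5*(2 - 5)*35 = -108*5*(-3)*35 = -27*(-60)*35 = 1620*35 = 56700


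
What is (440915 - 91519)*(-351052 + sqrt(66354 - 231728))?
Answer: -122656164592 + 349396*I*sqrt(165374) ≈ -1.2266e+11 + 1.4209e+8*I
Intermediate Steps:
(440915 - 91519)*(-351052 + sqrt(66354 - 231728)) = 349396*(-351052 + sqrt(-165374)) = 349396*(-351052 + I*sqrt(165374)) = -122656164592 + 349396*I*sqrt(165374)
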